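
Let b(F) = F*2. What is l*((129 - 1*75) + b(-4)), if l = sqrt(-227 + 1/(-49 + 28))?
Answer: 184*I*sqrt(6258)/21 ≈ 693.13*I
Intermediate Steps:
b(F) = 2*F
l = 4*I*sqrt(6258)/21 (l = sqrt(-227 + 1/(-21)) = sqrt(-227 - 1/21) = sqrt(-4768/21) = 4*I*sqrt(6258)/21 ≈ 15.068*I)
l*((129 - 1*75) + b(-4)) = (4*I*sqrt(6258)/21)*((129 - 1*75) + 2*(-4)) = (4*I*sqrt(6258)/21)*((129 - 75) - 8) = (4*I*sqrt(6258)/21)*(54 - 8) = (4*I*sqrt(6258)/21)*46 = 184*I*sqrt(6258)/21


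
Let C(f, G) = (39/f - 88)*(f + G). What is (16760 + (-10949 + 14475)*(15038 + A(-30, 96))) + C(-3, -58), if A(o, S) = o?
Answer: 52941129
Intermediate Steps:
C(f, G) = (-88 + 39/f)*(G + f)
(16760 + (-10949 + 14475)*(15038 + A(-30, 96))) + C(-3, -58) = (16760 + (-10949 + 14475)*(15038 - 30)) + (39 - 88*(-58) - 88*(-3) + 39*(-58)/(-3)) = (16760 + 3526*15008) + (39 + 5104 + 264 + 39*(-58)*(-1/3)) = (16760 + 52918208) + (39 + 5104 + 264 + 754) = 52934968 + 6161 = 52941129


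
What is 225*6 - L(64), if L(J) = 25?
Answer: 1325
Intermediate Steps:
225*6 - L(64) = 225*6 - 1*25 = 1350 - 25 = 1325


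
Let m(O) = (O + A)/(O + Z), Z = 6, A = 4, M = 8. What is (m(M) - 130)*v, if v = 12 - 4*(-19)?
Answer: -79552/7 ≈ -11365.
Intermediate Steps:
v = 88 (v = 12 + 76 = 88)
m(O) = (4 + O)/(6 + O) (m(O) = (O + 4)/(O + 6) = (4 + O)/(6 + O))
(m(M) - 130)*v = ((4 + 8)/(6 + 8) - 130)*88 = (12/14 - 130)*88 = ((1/14)*12 - 130)*88 = (6/7 - 130)*88 = -904/7*88 = -79552/7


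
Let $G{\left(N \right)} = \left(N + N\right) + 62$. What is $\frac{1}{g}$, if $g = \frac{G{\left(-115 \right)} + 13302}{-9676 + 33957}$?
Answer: $\frac{24281}{13134} \approx 1.8487$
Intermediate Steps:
$G{\left(N \right)} = 62 + 2 N$ ($G{\left(N \right)} = 2 N + 62 = 62 + 2 N$)
$g = \frac{13134}{24281}$ ($g = \frac{\left(62 + 2 \left(-115\right)\right) + 13302}{-9676 + 33957} = \frac{\left(62 - 230\right) + 13302}{24281} = \left(-168 + 13302\right) \frac{1}{24281} = 13134 \cdot \frac{1}{24281} = \frac{13134}{24281} \approx 0.54092$)
$\frac{1}{g} = \frac{1}{\frac{13134}{24281}} = \frac{24281}{13134}$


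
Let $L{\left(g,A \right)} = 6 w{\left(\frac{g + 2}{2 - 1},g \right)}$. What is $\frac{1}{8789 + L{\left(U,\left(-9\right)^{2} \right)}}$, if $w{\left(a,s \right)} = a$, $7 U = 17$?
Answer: $\frac{7}{61709} \approx 0.00011344$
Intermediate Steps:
$U = \frac{17}{7}$ ($U = \frac{1}{7} \cdot 17 = \frac{17}{7} \approx 2.4286$)
$L{\left(g,A \right)} = 12 + 6 g$ ($L{\left(g,A \right)} = 6 \frac{g + 2}{2 - 1} = 6 \frac{2 + g}{1} = 6 \left(2 + g\right) 1 = 6 \left(2 + g\right) = 12 + 6 g$)
$\frac{1}{8789 + L{\left(U,\left(-9\right)^{2} \right)}} = \frac{1}{8789 + \left(12 + 6 \cdot \frac{17}{7}\right)} = \frac{1}{8789 + \left(12 + \frac{102}{7}\right)} = \frac{1}{8789 + \frac{186}{7}} = \frac{1}{\frac{61709}{7}} = \frac{7}{61709}$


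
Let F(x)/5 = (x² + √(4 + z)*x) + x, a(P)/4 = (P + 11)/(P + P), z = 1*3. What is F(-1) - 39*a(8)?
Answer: -741/4 - 5*√7 ≈ -198.48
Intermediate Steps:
z = 3
a(P) = 2*(11 + P)/P (a(P) = 4*((P + 11)/(P + P)) = 4*((11 + P)/((2*P))) = 4*((11 + P)*(1/(2*P))) = 4*((11 + P)/(2*P)) = 2*(11 + P)/P)
F(x) = 5*x + 5*x² + 5*x*√7 (F(x) = 5*((x² + √(4 + 3)*x) + x) = 5*((x² + √7*x) + x) = 5*((x² + x*√7) + x) = 5*(x + x² + x*√7) = 5*x + 5*x² + 5*x*√7)
F(-1) - 39*a(8) = 5*(-1)*(1 - 1 + √7) - 39*(2 + 22/8) = 5*(-1)*√7 - 39*(2 + 22*(⅛)) = -5*√7 - 39*(2 + 11/4) = -5*√7 - 39*19/4 = -5*√7 - 741/4 = -741/4 - 5*√7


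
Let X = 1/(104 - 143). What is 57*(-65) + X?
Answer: -144496/39 ≈ -3705.0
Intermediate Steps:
X = -1/39 (X = 1/(-39) = -1/39 ≈ -0.025641)
57*(-65) + X = 57*(-65) - 1/39 = -3705 - 1/39 = -144496/39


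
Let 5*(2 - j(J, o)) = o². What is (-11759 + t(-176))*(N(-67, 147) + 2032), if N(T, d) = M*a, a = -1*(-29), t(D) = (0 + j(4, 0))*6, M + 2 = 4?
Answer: -24551230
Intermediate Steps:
M = 2 (M = -2 + 4 = 2)
j(J, o) = 2 - o²/5
t(D) = 12 (t(D) = (0 + (2 - ⅕*0²))*6 = (0 + (2 - ⅕*0))*6 = (0 + (2 + 0))*6 = (0 + 2)*6 = 2*6 = 12)
a = 29
N(T, d) = 58 (N(T, d) = 2*29 = 58)
(-11759 + t(-176))*(N(-67, 147) + 2032) = (-11759 + 12)*(58 + 2032) = -11747*2090 = -24551230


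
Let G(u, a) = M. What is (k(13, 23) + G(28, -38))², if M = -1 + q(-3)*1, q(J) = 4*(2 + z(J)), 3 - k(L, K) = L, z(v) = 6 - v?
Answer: 1089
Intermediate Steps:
k(L, K) = 3 - L
q(J) = 32 - 4*J (q(J) = 4*(2 + (6 - J)) = 4*(8 - J) = 32 - 4*J)
M = 43 (M = -1 + (32 - 4*(-3))*1 = -1 + (32 + 12)*1 = -1 + 44*1 = -1 + 44 = 43)
G(u, a) = 43
(k(13, 23) + G(28, -38))² = ((3 - 1*13) + 43)² = ((3 - 13) + 43)² = (-10 + 43)² = 33² = 1089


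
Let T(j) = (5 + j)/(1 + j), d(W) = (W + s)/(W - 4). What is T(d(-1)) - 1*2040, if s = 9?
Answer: -6137/3 ≈ -2045.7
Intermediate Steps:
d(W) = (9 + W)/(-4 + W) (d(W) = (W + 9)/(W - 4) = (9 + W)/(-4 + W))
T(j) = (5 + j)/(1 + j)
T(d(-1)) - 1*2040 = (5 + (9 - 1)/(-4 - 1))/(1 + (9 - 1)/(-4 - 1)) - 1*2040 = (5 + 8/(-5))/(1 + 8/(-5)) - 2040 = (5 - ⅕*8)/(1 - ⅕*8) - 2040 = (5 - 8/5)/(1 - 8/5) - 2040 = (17/5)/(-⅗) - 2040 = -5/3*17/5 - 2040 = -17/3 - 2040 = -6137/3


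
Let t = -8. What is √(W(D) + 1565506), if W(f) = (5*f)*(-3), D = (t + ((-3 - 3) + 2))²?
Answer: √1563346 ≈ 1250.3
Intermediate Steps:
D = 144 (D = (-8 + ((-3 - 3) + 2))² = (-8 + (-6 + 2))² = (-8 - 4)² = (-12)² = 144)
W(f) = -15*f
√(W(D) + 1565506) = √(-15*144 + 1565506) = √(-2160 + 1565506) = √1563346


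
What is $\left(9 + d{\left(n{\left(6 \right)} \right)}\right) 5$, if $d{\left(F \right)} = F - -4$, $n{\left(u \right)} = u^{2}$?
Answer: $245$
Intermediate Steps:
$d{\left(F \right)} = 4 + F$ ($d{\left(F \right)} = F + 4 = 4 + F$)
$\left(9 + d{\left(n{\left(6 \right)} \right)}\right) 5 = \left(9 + \left(4 + 6^{2}\right)\right) 5 = \left(9 + \left(4 + 36\right)\right) 5 = \left(9 + 40\right) 5 = 49 \cdot 5 = 245$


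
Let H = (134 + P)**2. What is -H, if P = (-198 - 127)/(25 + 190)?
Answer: -32455809/1849 ≈ -17553.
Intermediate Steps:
P = -65/43 (P = -325/215 = -325*1/215 = -65/43 ≈ -1.5116)
H = 32455809/1849 (H = (134 - 65/43)**2 = (5697/43)**2 = 32455809/1849 ≈ 17553.)
-H = -1*32455809/1849 = -32455809/1849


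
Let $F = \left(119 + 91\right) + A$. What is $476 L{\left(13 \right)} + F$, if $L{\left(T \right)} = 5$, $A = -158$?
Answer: $2432$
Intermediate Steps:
$F = 52$ ($F = \left(119 + 91\right) - 158 = 210 - 158 = 52$)
$476 L{\left(13 \right)} + F = 476 \cdot 5 + 52 = 2380 + 52 = 2432$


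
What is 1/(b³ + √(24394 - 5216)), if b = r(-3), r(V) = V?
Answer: 27/18449 + √19178/18449 ≈ 0.0089698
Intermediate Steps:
b = -3
1/(b³ + √(24394 - 5216)) = 1/((-3)³ + √(24394 - 5216)) = 1/(-27 + √19178)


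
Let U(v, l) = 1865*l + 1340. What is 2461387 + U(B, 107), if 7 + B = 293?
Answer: 2662282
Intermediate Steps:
B = 286 (B = -7 + 293 = 286)
U(v, l) = 1340 + 1865*l
2461387 + U(B, 107) = 2461387 + (1340 + 1865*107) = 2461387 + (1340 + 199555) = 2461387 + 200895 = 2662282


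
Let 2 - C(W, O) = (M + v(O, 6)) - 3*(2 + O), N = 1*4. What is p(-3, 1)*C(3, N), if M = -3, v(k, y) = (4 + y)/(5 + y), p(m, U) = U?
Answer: 243/11 ≈ 22.091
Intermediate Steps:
N = 4
v(k, y) = (4 + y)/(5 + y)
C(W, O) = 111/11 + 3*O (C(W, O) = 2 - ((-3 + (4 + 6)/(5 + 6)) - 3*(2 + O)) = 2 - ((-3 + 10/11) + (-6 - 3*O)) = 2 - (-23/11 + (-6 - 3*O)) = 2 - (-89/11 - 3*O) = 2 + (89/11 + 3*O) = 111/11 + 3*O)
p(-3, 1)*C(3, N) = 1*(111/11 + 3*4) = 1*(111/11 + 12) = 1*(243/11) = 243/11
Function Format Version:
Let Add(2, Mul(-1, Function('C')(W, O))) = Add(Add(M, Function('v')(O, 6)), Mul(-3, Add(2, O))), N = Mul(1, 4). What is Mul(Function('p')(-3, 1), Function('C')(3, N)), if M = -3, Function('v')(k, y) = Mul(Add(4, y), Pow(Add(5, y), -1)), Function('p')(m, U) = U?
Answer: Rational(243, 11) ≈ 22.091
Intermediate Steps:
N = 4
Function('v')(k, y) = Mul(Pow(Add(5, y), -1), Add(4, y))
Function('C')(W, O) = Add(Rational(111, 11), Mul(3, O)) (Function('C')(W, O) = Add(2, Mul(-1, Add(Add(-3, Mul(Pow(Add(5, 6), -1), Add(4, 6))), Mul(-3, Add(2, O))))) = Add(2, Mul(-1, Add(Add(-3, Mul(Pow(11, -1), 10)), Add(-6, Mul(-3, O))))) = Add(2, Mul(-1, Add(Add(-3, Mul(Rational(1, 11), 10)), Add(-6, Mul(-3, O))))) = Add(2, Mul(-1, Add(Add(-3, Rational(10, 11)), Add(-6, Mul(-3, O))))) = Add(2, Mul(-1, Add(Rational(-23, 11), Add(-6, Mul(-3, O))))) = Add(2, Mul(-1, Add(Rational(-89, 11), Mul(-3, O)))) = Add(2, Add(Rational(89, 11), Mul(3, O))) = Add(Rational(111, 11), Mul(3, O)))
Mul(Function('p')(-3, 1), Function('C')(3, N)) = Mul(1, Add(Rational(111, 11), Mul(3, 4))) = Mul(1, Add(Rational(111, 11), 12)) = Mul(1, Rational(243, 11)) = Rational(243, 11)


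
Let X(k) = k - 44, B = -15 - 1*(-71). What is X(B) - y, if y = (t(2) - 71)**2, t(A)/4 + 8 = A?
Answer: -9013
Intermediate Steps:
B = 56 (B = -15 + 71 = 56)
t(A) = -32 + 4*A
X(k) = -44 + k
y = 9025 (y = ((-32 + 4*2) - 71)**2 = ((-32 + 8) - 71)**2 = (-24 - 71)**2 = (-95)**2 = 9025)
X(B) - y = (-44 + 56) - 1*9025 = 12 - 9025 = -9013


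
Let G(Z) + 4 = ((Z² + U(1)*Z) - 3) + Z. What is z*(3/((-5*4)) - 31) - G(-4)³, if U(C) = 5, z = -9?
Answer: 73107/20 ≈ 3655.4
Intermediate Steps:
G(Z) = -7 + Z² + 6*Z (G(Z) = -4 + (((Z² + 5*Z) - 3) + Z) = -4 + ((-3 + Z² + 5*Z) + Z) = -4 + (-3 + Z² + 6*Z) = -7 + Z² + 6*Z)
z*(3/((-5*4)) - 31) - G(-4)³ = -9*(3/((-5*4)) - 31) - (-7 + (-4)² + 6*(-4))³ = -9*(3/(-20) - 31) - (-7 + 16 - 24)³ = -9*(3*(-1/20) - 31) - 1*(-15)³ = -9*(-3/20 - 31) - 1*(-3375) = -9*(-623/20) + 3375 = 5607/20 + 3375 = 73107/20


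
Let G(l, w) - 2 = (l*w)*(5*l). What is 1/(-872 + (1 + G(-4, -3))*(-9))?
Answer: 1/1261 ≈ 0.00079302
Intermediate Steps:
G(l, w) = 2 + 5*w*l² (G(l, w) = 2 + (l*w)*(5*l) = 2 + 5*w*l²)
1/(-872 + (1 + G(-4, -3))*(-9)) = 1/(-872 + (1 + (2 + 5*(-3)*(-4)²))*(-9)) = 1/(-872 + (1 + (2 + 5*(-3)*16))*(-9)) = 1/(-872 + (1 + (2 - 240))*(-9)) = 1/(-872 + (1 - 238)*(-9)) = 1/(-872 - 237*(-9)) = 1/(-872 + 2133) = 1/1261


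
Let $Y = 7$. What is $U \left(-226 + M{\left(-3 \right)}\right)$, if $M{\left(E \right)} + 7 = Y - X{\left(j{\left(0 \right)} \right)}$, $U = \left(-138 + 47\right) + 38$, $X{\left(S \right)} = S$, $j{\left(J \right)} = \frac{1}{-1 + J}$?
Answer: $11925$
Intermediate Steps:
$U = -53$ ($U = -91 + 38 = -53$)
$M{\left(E \right)} = 1$ ($M{\left(E \right)} = -7 + \left(7 - \frac{1}{-1 + 0}\right) = -7 + \left(7 - \frac{1}{-1}\right) = -7 + \left(7 - -1\right) = -7 + \left(7 + 1\right) = -7 + 8 = 1$)
$U \left(-226 + M{\left(-3 \right)}\right) = - 53 \left(-226 + 1\right) = \left(-53\right) \left(-225\right) = 11925$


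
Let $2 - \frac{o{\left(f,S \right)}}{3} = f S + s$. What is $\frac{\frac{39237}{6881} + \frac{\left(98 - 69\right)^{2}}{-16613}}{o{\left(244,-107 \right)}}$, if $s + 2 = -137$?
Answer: $\frac{646057360}{9001888731591} \approx 7.1769 \cdot 10^{-5}$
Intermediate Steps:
$s = -139$ ($s = -2 - 137 = -139$)
$o{\left(f,S \right)} = 423 - 3 S f$ ($o{\left(f,S \right)} = 6 - 3 \left(f S - 139\right) = 6 - 3 \left(S f - 139\right) = 6 - 3 \left(-139 + S f\right) = 6 - \left(-417 + 3 S f\right) = 423 - 3 S f$)
$\frac{\frac{39237}{6881} + \frac{\left(98 - 69\right)^{2}}{-16613}}{o{\left(244,-107 \right)}} = \frac{\frac{39237}{6881} + \frac{\left(98 - 69\right)^{2}}{-16613}}{423 - \left(-321\right) 244} = \frac{39237 \cdot \frac{1}{6881} + 29^{2} \left(- \frac{1}{16613}\right)}{423 + 78324} = \frac{\frac{39237}{6881} + 841 \left(- \frac{1}{16613}\right)}{78747} = \left(\frac{39237}{6881} - \frac{841}{16613}\right) \frac{1}{78747} = \frac{646057360}{114314053} \cdot \frac{1}{78747} = \frac{646057360}{9001888731591}$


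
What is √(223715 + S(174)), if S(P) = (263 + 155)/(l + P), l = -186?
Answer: √8052486/6 ≈ 472.95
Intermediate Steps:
S(P) = 418/(-186 + P) (S(P) = (263 + 155)/(-186 + P) = 418/(-186 + P))
√(223715 + S(174)) = √(223715 + 418/(-186 + 174)) = √(223715 + 418/(-12)) = √(223715 + 418*(-1/12)) = √(223715 - 209/6) = √(1342081/6) = √8052486/6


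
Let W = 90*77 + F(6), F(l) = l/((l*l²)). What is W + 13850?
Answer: 748081/36 ≈ 20780.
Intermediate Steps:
F(l) = l⁻² (F(l) = l/(l³) = l/l³ = l⁻²)
W = 249481/36 (W = 90*77 + 6⁻² = 6930 + 1/36 = 249481/36 ≈ 6930.0)
W + 13850 = 249481/36 + 13850 = 748081/36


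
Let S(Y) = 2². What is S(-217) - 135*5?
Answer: -671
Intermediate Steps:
S(Y) = 4
S(-217) - 135*5 = 4 - 135*5 = 4 - 675 = -671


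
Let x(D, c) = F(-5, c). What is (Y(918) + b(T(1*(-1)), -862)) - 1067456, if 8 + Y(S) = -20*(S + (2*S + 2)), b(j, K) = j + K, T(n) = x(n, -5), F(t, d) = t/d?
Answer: -1123445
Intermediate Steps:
x(D, c) = -5/c
T(n) = 1 (T(n) = -5/(-5) = -5*(-⅕) = 1)
b(j, K) = K + j
Y(S) = -48 - 60*S (Y(S) = -8 - 20*(S + (2*S + 2)) = -8 - 20*(S + (2 + 2*S)) = -8 - 20*(2 + 3*S) = -8 + (-40 - 60*S) = -48 - 60*S)
(Y(918) + b(T(1*(-1)), -862)) - 1067456 = ((-48 - 60*918) + (-862 + 1)) - 1067456 = ((-48 - 55080) - 861) - 1067456 = (-55128 - 861) - 1067456 = -55989 - 1067456 = -1123445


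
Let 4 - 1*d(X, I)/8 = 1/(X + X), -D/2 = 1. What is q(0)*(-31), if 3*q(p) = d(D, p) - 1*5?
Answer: -899/3 ≈ -299.67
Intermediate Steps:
D = -2 (D = -2*1 = -2)
d(X, I) = 32 - 4/X (d(X, I) = 32 - 8/(X + X) = 32 - 8*1/(2*X) = 32 - 4/X)
q(p) = 29/3 (q(p) = ((32 - 4/(-2)) - 1*5)/3 = ((32 - 4*(-½)) - 5)/3 = ((32 + 2) - 5)/3 = (34 - 5)/3 = (⅓)*29 = 29/3)
q(0)*(-31) = (29/3)*(-31) = -899/3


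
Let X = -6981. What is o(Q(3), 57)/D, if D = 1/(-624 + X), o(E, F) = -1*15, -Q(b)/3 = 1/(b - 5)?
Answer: 114075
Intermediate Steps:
Q(b) = -3/(-5 + b) (Q(b) = -3/(b - 5) = -3/(-5 + b))
o(E, F) = -15
D = -1/7605 (D = 1/(-624 - 6981) = 1/(-7605) = -1/7605 ≈ -0.00013149)
o(Q(3), 57)/D = -15/(-1/7605) = -15*(-7605) = 114075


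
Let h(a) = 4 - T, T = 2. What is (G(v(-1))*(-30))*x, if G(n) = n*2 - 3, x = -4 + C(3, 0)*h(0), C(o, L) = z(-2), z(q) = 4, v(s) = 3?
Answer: -360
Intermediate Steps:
C(o, L) = 4
h(a) = 2 (h(a) = 4 - 1*2 = 4 - 2 = 2)
x = 4 (x = -4 + 4*2 = -4 + 8 = 4)
G(n) = -3 + 2*n (G(n) = 2*n - 3 = -3 + 2*n)
(G(v(-1))*(-30))*x = ((-3 + 2*3)*(-30))*4 = ((-3 + 6)*(-30))*4 = (3*(-30))*4 = -90*4 = -360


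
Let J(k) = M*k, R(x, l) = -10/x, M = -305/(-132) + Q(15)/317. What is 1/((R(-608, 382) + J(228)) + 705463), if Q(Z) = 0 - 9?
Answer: 1060048/748376250331 ≈ 1.4165e-6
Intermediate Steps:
Q(Z) = -9
M = 95497/41844 (M = -305/(-132) - 9/317 = -305*(-1/132) - 9*1/317 = 305/132 - 9/317 = 95497/41844 ≈ 2.2822)
J(k) = 95497*k/41844
1/((R(-608, 382) + J(228)) + 705463) = 1/((-10/(-608) + (95497/41844)*228) + 705463) = 1/((-10*(-1/608) + 1814443/3487) + 705463) = 1/((5/304 + 1814443/3487) + 705463) = 1/(551608107/1060048 + 705463) = 1/(748376250331/1060048) = 1060048/748376250331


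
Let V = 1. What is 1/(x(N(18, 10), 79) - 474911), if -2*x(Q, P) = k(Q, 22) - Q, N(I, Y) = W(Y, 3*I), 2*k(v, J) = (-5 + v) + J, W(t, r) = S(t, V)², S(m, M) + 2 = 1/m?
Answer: -400/189965739 ≈ -2.1056e-6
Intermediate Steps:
S(m, M) = -2 + 1/m
W(t, r) = (-2 + 1/t)²
k(v, J) = -5/2 + J/2 + v/2 (k(v, J) = ((-5 + v) + J)/2 = (-5 + J + v)/2 = -5/2 + J/2 + v/2)
N(I, Y) = (-1 + 2*Y)²/Y²
x(Q, P) = -17/4 + Q/4 (x(Q, P) = -((-5/2 + (½)*22 + Q/2) - Q)/2 = -((-5/2 + 11 + Q/2) - Q)/2 = -((17/2 + Q/2) - Q)/2 = -(17/2 - Q/2)/2 = -17/4 + Q/4)
1/(x(N(18, 10), 79) - 474911) = 1/((-17/4 + ((-1 + 2*10)²/10²)/4) - 474911) = 1/((-17/4 + ((-1 + 20)²/100)/4) - 474911) = 1/((-17/4 + ((1/100)*19²)/4) - 474911) = 1/((-17/4 + ((1/100)*361)/4) - 474911) = 1/((-17/4 + (¼)*(361/100)) - 474911) = 1/((-17/4 + 361/400) - 474911) = 1/(-1339/400 - 474911) = 1/(-189965739/400) = -400/189965739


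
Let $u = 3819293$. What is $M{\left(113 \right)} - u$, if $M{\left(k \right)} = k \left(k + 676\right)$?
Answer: $-3730136$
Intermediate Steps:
$M{\left(k \right)} = k \left(676 + k\right)$
$M{\left(113 \right)} - u = 113 \left(676 + 113\right) - 3819293 = 113 \cdot 789 - 3819293 = 89157 - 3819293 = -3730136$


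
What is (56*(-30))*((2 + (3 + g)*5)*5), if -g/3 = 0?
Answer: -142800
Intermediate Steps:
g = 0 (g = -3*0 = 0)
(56*(-30))*((2 + (3 + g)*5)*5) = (56*(-30))*((2 + (3 + 0)*5)*5) = -1680*(2 + 3*5)*5 = -1680*(2 + 15)*5 = -28560*5 = -1680*85 = -142800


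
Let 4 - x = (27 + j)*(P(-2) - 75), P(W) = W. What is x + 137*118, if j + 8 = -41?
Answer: 14476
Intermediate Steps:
j = -49 (j = -8 - 41 = -49)
x = -1690 (x = 4 - (27 - 49)*(-2 - 75) = 4 - (-22)*(-77) = 4 - 1*1694 = 4 - 1694 = -1690)
x + 137*118 = -1690 + 137*118 = -1690 + 16166 = 14476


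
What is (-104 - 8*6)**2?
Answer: 23104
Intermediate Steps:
(-104 - 8*6)**2 = (-104 - 48)**2 = (-152)**2 = 23104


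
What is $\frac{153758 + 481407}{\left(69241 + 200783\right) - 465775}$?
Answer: $- \frac{635165}{195751} \approx -3.2448$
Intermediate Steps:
$\frac{153758 + 481407}{\left(69241 + 200783\right) - 465775} = \frac{635165}{270024 - 465775} = \frac{635165}{-195751} = 635165 \left(- \frac{1}{195751}\right) = - \frac{635165}{195751}$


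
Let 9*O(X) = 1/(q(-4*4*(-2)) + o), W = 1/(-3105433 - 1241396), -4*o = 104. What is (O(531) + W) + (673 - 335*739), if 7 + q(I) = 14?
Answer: -6796916428964/27529917 ≈ -2.4689e+5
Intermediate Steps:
q(I) = 7 (q(I) = -7 + 14 = 7)
o = -26 (o = -¼*104 = -26)
W = -1/4346829 (W = 1/(-4346829) = -1/4346829 ≈ -2.3005e-7)
O(X) = -1/171 (O(X) = 1/(9*(7 - 26)) = (⅑)/(-19) = (⅑)*(-1/19) = -1/171)
(O(531) + W) + (673 - 335*739) = (-1/171 - 1/4346829) + (673 - 335*739) = -161000/27529917 + (673 - 247565) = -161000/27529917 - 246892 = -6796916428964/27529917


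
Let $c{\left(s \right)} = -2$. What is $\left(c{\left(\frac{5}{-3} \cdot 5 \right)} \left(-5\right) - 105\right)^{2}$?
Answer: $9025$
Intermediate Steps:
$\left(c{\left(\frac{5}{-3} \cdot 5 \right)} \left(-5\right) - 105\right)^{2} = \left(\left(-2\right) \left(-5\right) - 105\right)^{2} = \left(10 - 105\right)^{2} = \left(-95\right)^{2} = 9025$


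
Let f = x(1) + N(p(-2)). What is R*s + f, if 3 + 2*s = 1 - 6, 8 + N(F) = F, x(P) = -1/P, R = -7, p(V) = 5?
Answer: 24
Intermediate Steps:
N(F) = -8 + F
s = -4 (s = -3/2 + (1 - 6)/2 = -3/2 + (1/2)*(-5) = -3/2 - 5/2 = -4)
f = -4 (f = -1/1 + (-8 + 5) = -1*1 - 3 = -1 - 3 = -4)
R*s + f = -7*(-4) - 4 = 28 - 4 = 24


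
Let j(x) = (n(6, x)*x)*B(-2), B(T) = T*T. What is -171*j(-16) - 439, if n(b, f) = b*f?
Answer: -1051063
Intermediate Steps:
B(T) = T**2
j(x) = 24*x**2 (j(x) = ((6*x)*x)*(-2)**2 = (6*x**2)*4 = 24*x**2)
-171*j(-16) - 439 = -4104*(-16)**2 - 439 = -4104*256 - 439 = -171*6144 - 439 = -1050624 - 439 = -1051063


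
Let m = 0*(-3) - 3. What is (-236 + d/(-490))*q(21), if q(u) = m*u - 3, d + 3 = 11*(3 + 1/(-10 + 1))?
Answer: 1635887/105 ≈ 15580.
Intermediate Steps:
m = -3 (m = 0 - 3 = -3)
d = 259/9 (d = -3 + 11*(3 + 1/(-10 + 1)) = -3 + 11*(3 + 1/(-9)) = -3 + 11*(3 - ⅑) = -3 + 11*(26/9) = -3 + 286/9 = 259/9 ≈ 28.778)
q(u) = -3 - 3*u (q(u) = -3*u - 3 = -3 - 3*u)
(-236 + d/(-490))*q(21) = (-236 + (259/9)/(-490))*(-3 - 3*21) = (-236 + (259/9)*(-1/490))*(-3 - 63) = (-236 - 37/630)*(-66) = -148717/630*(-66) = 1635887/105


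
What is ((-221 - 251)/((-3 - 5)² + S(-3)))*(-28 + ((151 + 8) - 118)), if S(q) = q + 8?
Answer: -6136/69 ≈ -88.927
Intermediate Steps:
S(q) = 8 + q
((-221 - 251)/((-3 - 5)² + S(-3)))*(-28 + ((151 + 8) - 118)) = ((-221 - 251)/((-3 - 5)² + (8 - 3)))*(-28 + ((151 + 8) - 118)) = (-472/((-8)² + 5))*(-28 + (159 - 118)) = (-472/(64 + 5))*(-28 + 41) = -472/69*13 = -6136/69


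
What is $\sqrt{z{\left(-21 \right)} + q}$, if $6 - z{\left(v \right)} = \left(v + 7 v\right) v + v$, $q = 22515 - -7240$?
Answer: $\sqrt{26254} \approx 162.03$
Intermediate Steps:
$q = 29755$ ($q = 22515 + 7240 = 29755$)
$z{\left(v \right)} = 6 - v - 8 v^{2}$ ($z{\left(v \right)} = 6 - \left(\left(v + 7 v\right) v + v\right) = 6 - \left(8 v v + v\right) = 6 - \left(8 v^{2} + v\right) = 6 - \left(v + 8 v^{2}\right) = 6 - v - 8 v^{2}$)
$\sqrt{z{\left(-21 \right)} + q} = \sqrt{\left(6 - -21 - 8 \left(-21\right)^{2}\right) + 29755} = \sqrt{\left(6 + 21 - 3528\right) + 29755} = \sqrt{-3501 + 29755} = \sqrt{26254}$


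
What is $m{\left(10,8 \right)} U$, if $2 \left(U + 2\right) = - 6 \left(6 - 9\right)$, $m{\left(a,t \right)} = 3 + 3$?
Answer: $42$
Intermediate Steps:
$m{\left(a,t \right)} = 6$
$U = 7$ ($U = -2 + \frac{\left(-6\right) \left(6 - 9\right)}{2} = -2 + \frac{\left(-6\right) \left(-3\right)}{2} = -2 + \frac{1}{2} \cdot 18 = -2 + 9 = 7$)
$m{\left(10,8 \right)} U = 6 \cdot 7 = 42$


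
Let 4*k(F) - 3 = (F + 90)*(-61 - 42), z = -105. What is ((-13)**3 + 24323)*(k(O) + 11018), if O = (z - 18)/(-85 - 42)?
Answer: 24380451329/127 ≈ 1.9197e+8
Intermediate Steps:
O = 123/127 (O = (-105 - 18)/(-85 - 42) = -123/(-127) = -123*(-1/127) = 123/127 ≈ 0.96850)
k(F) = -9267/4 - 103*F/4 (k(F) = 3/4 + ((F + 90)*(-61 - 42))/4 = 3/4 + ((90 + F)*(-103))/4 = 3/4 + (-9270 - 103*F)/4 = 3/4 + (-4635/2 - 103*F/4) = -9267/4 - 103*F/4)
((-13)**3 + 24323)*(k(O) + 11018) = ((-13)**3 + 24323)*((-9267/4 - 103/4*123/127) + 11018) = (-2197 + 24323)*((-9267/4 - 12669/508) + 11018) = 22126*(-594789/254 + 11018) = 22126*(2203783/254) = 24380451329/127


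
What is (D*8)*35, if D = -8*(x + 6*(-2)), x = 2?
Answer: 22400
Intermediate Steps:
D = 80 (D = -8*(2 + 6*(-2)) = -8*(2 - 12) = -8*(-10) = 80)
(D*8)*35 = (80*8)*35 = 640*35 = 22400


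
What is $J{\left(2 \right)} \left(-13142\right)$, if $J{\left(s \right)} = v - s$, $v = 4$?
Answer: $-26284$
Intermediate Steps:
$J{\left(s \right)} = 4 - s$
$J{\left(2 \right)} \left(-13142\right) = \left(4 - 2\right) \left(-13142\right) = 2 \left(-13142\right) = -26284$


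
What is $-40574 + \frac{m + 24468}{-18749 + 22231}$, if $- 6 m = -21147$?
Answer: $- \frac{282501351}{6964} \approx -40566.0$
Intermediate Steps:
$m = \frac{7049}{2}$ ($m = \left(- \frac{1}{6}\right) \left(-21147\right) = \frac{7049}{2} \approx 3524.5$)
$-40574 + \frac{m + 24468}{-18749 + 22231} = -40574 + \frac{\frac{7049}{2} + 24468}{-18749 + 22231} = -40574 + \frac{55985}{2 \cdot 3482} = -40574 + \frac{55985}{2} \cdot \frac{1}{3482} = -40574 + \frac{55985}{6964} = - \frac{282501351}{6964}$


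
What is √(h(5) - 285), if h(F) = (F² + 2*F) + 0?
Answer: 5*I*√10 ≈ 15.811*I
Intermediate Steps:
h(F) = F² + 2*F
√(h(5) - 285) = √(5*(2 + 5) - 285) = √(5*7 - 285) = √(35 - 285) = √(-250) = 5*I*√10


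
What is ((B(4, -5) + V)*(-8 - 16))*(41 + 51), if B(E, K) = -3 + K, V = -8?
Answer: 35328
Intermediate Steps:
((B(4, -5) + V)*(-8 - 16))*(41 + 51) = (((-3 - 5) - 8)*(-8 - 16))*(41 + 51) = ((-8 - 8)*(-24))*92 = -16*(-24)*92 = 384*92 = 35328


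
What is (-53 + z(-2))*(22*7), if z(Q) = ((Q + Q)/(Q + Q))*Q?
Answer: -8470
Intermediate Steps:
z(Q) = Q (z(Q) = ((2*Q)/((2*Q)))*Q = ((2*Q)*(1/(2*Q)))*Q = 1*Q = Q)
(-53 + z(-2))*(22*7) = (-53 - 2)*(22*7) = -55*154 = -8470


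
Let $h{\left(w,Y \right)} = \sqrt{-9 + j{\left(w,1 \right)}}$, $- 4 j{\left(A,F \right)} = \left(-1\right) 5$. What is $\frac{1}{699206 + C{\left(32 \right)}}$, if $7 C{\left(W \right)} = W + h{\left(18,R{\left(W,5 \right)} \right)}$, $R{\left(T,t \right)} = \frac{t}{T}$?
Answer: $\frac{137045272}{95823502946735} - \frac{14 i \sqrt{31}}{95823502946735} \approx 1.4302 \cdot 10^{-6} - 8.1346 \cdot 10^{-13} i$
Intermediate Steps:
$j{\left(A,F \right)} = \frac{5}{4}$ ($j{\left(A,F \right)} = - \frac{\left(-1\right) 5}{4} = \left(- \frac{1}{4}\right) \left(-5\right) = \frac{5}{4}$)
$h{\left(w,Y \right)} = \frac{i \sqrt{31}}{2}$ ($h{\left(w,Y \right)} = \sqrt{-9 + \frac{5}{4}} = \sqrt{- \frac{31}{4}} = \frac{i \sqrt{31}}{2}$)
$C{\left(W \right)} = \frac{W}{7} + \frac{i \sqrt{31}}{14}$ ($C{\left(W \right)} = \frac{W + \frac{i \sqrt{31}}{2}}{7} = \frac{W}{7} + \frac{i \sqrt{31}}{14}$)
$\frac{1}{699206 + C{\left(32 \right)}} = \frac{1}{699206 + \left(\frac{1}{7} \cdot 32 + \frac{i \sqrt{31}}{14}\right)} = \frac{1}{699206 + \left(\frac{32}{7} + \frac{i \sqrt{31}}{14}\right)} = \frac{1}{\frac{4894474}{7} + \frac{i \sqrt{31}}{14}}$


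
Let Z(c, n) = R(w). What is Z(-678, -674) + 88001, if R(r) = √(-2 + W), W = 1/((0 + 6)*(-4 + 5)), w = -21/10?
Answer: 88001 + I*√66/6 ≈ 88001.0 + 1.354*I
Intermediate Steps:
w = -21/10 (w = -21*⅒ = -21/10 ≈ -2.1000)
W = ⅙ (W = 1/(6*1) = 1/6 = ⅙ ≈ 0.16667)
R(r) = I*√66/6 (R(r) = √(-2 + ⅙) = √(-11/6) = I*√66/6)
Z(c, n) = I*√66/6
Z(-678, -674) + 88001 = I*√66/6 + 88001 = 88001 + I*√66/6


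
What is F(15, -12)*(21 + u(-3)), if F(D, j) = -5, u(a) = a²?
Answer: -150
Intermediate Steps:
F(15, -12)*(21 + u(-3)) = -5*(21 + (-3)²) = -5*(21 + 9) = -5*30 = -150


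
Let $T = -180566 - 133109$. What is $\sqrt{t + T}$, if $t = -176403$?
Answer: $i \sqrt{490078} \approx 700.06 i$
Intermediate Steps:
$T = -313675$ ($T = -180566 - 133109 = -313675$)
$\sqrt{t + T} = \sqrt{-176403 - 313675} = \sqrt{-490078} = i \sqrt{490078}$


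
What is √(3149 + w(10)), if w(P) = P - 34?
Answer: 25*√5 ≈ 55.902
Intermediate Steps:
w(P) = -34 + P
√(3149 + w(10)) = √(3149 + (-34 + 10)) = √(3149 - 24) = √3125 = 25*√5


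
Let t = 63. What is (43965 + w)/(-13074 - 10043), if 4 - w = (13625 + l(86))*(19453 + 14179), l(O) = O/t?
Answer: 28868990305/1456371 ≈ 19823.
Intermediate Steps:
l(O) = O/63
w = -28871760100/63 (w = 4 - (13625 + (1/63)*86)*(19453 + 14179) = 4 - (13625 + 86/63)*33632 = 4 - 858461*33632/63 = 4 - 1*28871760352/63 = 4 - 28871760352/63 = -28871760100/63 ≈ -4.5828e+8)
(43965 + w)/(-13074 - 10043) = (43965 - 28871760100/63)/(-13074 - 10043) = -28868990305/63/(-23117) = -28868990305/63*(-1/23117) = 28868990305/1456371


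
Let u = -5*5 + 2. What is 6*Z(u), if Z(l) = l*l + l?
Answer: 3036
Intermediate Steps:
u = -23 (u = -25 + 2 = -23)
Z(l) = l + l² (Z(l) = l² + l = l + l²)
6*Z(u) = 6*(-23*(1 - 23)) = 6*(-23*(-22)) = 6*506 = 3036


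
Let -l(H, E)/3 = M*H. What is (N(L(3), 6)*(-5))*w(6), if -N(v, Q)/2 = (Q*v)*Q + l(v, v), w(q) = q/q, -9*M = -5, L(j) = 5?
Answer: 5150/3 ≈ 1716.7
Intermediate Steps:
M = 5/9 (M = -1/9*(-5) = 5/9 ≈ 0.55556)
w(q) = 1
l(H, E) = -5*H/3
N(v, Q) = 10*v/3 - 2*v*Q**2 (N(v, Q) = -2*((Q*v)*Q - 5*v/3) = -2*(v*Q**2 - 5*v/3) = -2*(-5*v/3 + v*Q**2) = 10*v/3 - 2*v*Q**2)
(N(L(3), 6)*(-5))*w(6) = (((2/3)*5*(5 - 3*6**2))*(-5))*1 = (((2/3)*5*(5 - 3*36))*(-5))*1 = (((2/3)*5*(5 - 108))*(-5))*1 = (((2/3)*5*(-103))*(-5))*1 = -1030/3*(-5)*1 = (5150/3)*1 = 5150/3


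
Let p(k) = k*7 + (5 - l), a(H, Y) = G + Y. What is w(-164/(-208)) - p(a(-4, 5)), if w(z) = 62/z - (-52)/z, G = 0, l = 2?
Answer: 4370/41 ≈ 106.59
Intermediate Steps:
a(H, Y) = Y (a(H, Y) = 0 + Y = Y)
p(k) = 3 + 7*k (p(k) = k*7 + (5 - 1*2) = 7*k + (5 - 2) = 7*k + 3 = 3 + 7*k)
w(z) = 114/z (w(z) = 62/z + 52/z = 114/z)
w(-164/(-208)) - p(a(-4, 5)) = 114/((-164/(-208))) - (3 + 7*5) = 114/((-164*(-1/208))) - (3 + 35) = 114/(41/52) - 1*38 = 114*(52/41) - 38 = 5928/41 - 38 = 4370/41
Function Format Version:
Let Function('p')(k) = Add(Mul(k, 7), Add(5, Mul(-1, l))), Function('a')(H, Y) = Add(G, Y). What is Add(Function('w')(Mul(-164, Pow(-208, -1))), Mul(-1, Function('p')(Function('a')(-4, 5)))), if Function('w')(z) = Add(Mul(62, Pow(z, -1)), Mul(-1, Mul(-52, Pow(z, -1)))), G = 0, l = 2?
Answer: Rational(4370, 41) ≈ 106.59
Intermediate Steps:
Function('a')(H, Y) = Y (Function('a')(H, Y) = Add(0, Y) = Y)
Function('p')(k) = Add(3, Mul(7, k)) (Function('p')(k) = Add(Mul(k, 7), Add(5, Mul(-1, 2))) = Add(Mul(7, k), Add(5, -2)) = Add(Mul(7, k), 3) = Add(3, Mul(7, k)))
Function('w')(z) = Mul(114, Pow(z, -1)) (Function('w')(z) = Add(Mul(62, Pow(z, -1)), Mul(52, Pow(z, -1))) = Mul(114, Pow(z, -1)))
Add(Function('w')(Mul(-164, Pow(-208, -1))), Mul(-1, Function('p')(Function('a')(-4, 5)))) = Add(Mul(114, Pow(Mul(-164, Pow(-208, -1)), -1)), Mul(-1, Add(3, Mul(7, 5)))) = Add(Mul(114, Pow(Mul(-164, Rational(-1, 208)), -1)), Mul(-1, Add(3, 35))) = Add(Mul(114, Pow(Rational(41, 52), -1)), Mul(-1, 38)) = Add(Mul(114, Rational(52, 41)), -38) = Add(Rational(5928, 41), -38) = Rational(4370, 41)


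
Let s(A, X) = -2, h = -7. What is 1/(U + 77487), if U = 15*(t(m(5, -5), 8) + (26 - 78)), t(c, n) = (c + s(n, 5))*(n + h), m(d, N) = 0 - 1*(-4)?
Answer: 1/76737 ≈ 1.3032e-5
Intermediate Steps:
m(d, N) = 4 (m(d, N) = 0 + 4 = 4)
t(c, n) = (-7 + n)*(-2 + c) (t(c, n) = (c - 2)*(n - 7) = (-2 + c)*(-7 + n) = (-7 + n)*(-2 + c))
U = -750 (U = 15*((14 - 7*4 - 2*8 + 4*8) + (26 - 78)) = 15*((14 - 28 - 16 + 32) - 52) = 15*(2 - 52) = 15*(-50) = -750)
1/(U + 77487) = 1/(-750 + 77487) = 1/76737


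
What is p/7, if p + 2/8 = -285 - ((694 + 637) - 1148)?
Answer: -1873/28 ≈ -66.893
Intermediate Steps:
p = -1873/4 (p = -¼ + (-285 - ((694 + 637) - 1148)) = -¼ + (-285 - (1331 - 1148)) = -¼ + (-285 - 1*183) = -¼ + (-285 - 183) = -¼ - 468 = -1873/4 ≈ -468.25)
p/7 = -1873/4/7 = -1873/4*⅐ = -1873/28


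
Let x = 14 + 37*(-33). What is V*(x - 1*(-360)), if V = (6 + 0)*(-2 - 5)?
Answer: 35574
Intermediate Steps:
x = -1207 (x = 14 - 1221 = -1207)
V = -42 (V = 6*(-7) = -42)
V*(x - 1*(-360)) = -42*(-1207 - 1*(-360)) = -42*(-1207 + 360) = -42*(-847) = 35574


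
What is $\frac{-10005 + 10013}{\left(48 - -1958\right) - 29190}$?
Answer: $- \frac{1}{3398} \approx -0.00029429$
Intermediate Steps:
$\frac{-10005 + 10013}{\left(48 - -1958\right) - 29190} = \frac{8}{\left(48 + 1958\right) - 29190} = \frac{8}{2006 - 29190} = \frac{8}{-27184} = 8 \left(- \frac{1}{27184}\right) = - \frac{1}{3398}$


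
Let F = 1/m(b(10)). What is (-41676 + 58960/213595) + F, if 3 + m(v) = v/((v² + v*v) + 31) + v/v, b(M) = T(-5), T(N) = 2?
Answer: -135307905193/3246644 ≈ -41676.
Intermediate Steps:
b(M) = 2
m(v) = -2 + v/(31 + 2*v²) (m(v) = -3 + (v/((v² + v*v) + 31) + v/v) = -3 + (v/((v² + v²) + 31) + 1) = -3 + (v/(2*v² + 31) + 1) = -3 + (v/(31 + 2*v²) + 1) = -3 + (1 + v/(31 + 2*v²)) = -2 + v/(31 + 2*v²))
F = -39/76 (F = 1/((-62 + 2 - 4*2²)/(31 + 2*2²)) = 1/((-62 + 2 - 4*4)/(31 + 2*4)) = 1/((-62 + 2 - 16)/(31 + 8)) = 1/(-76/39) = -39/76 ≈ -0.51316)
(-41676 + 58960/213595) + F = (-41676 + 58960/213595) - 39/76 = (-41676 + 58960*(1/213595)) - 39/76 = (-41676 + 11792/42719) - 39/76 = -1780345252/42719 - 39/76 = -135307905193/3246644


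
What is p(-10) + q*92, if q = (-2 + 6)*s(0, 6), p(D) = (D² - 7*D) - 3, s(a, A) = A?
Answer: 2375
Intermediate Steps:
p(D) = -3 + D² - 7*D
q = 24 (q = (-2 + 6)*6 = 4*6 = 24)
p(-10) + q*92 = (-3 + (-10)² - 7*(-10)) + 24*92 = (-3 + 100 + 70) + 2208 = 167 + 2208 = 2375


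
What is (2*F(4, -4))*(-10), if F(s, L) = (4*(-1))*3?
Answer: 240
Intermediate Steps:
F(s, L) = -12 (F(s, L) = -4*3 = -12)
(2*F(4, -4))*(-10) = (2*(-12))*(-10) = -24*(-10) = 240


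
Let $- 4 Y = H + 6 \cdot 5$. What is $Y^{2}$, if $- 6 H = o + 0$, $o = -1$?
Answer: $\frac{32761}{576} \approx 56.877$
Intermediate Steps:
$H = \frac{1}{6}$ ($H = - \frac{-1 + 0}{6} = \left(- \frac{1}{6}\right) \left(-1\right) = \frac{1}{6} \approx 0.16667$)
$Y = - \frac{181}{24}$ ($Y = - \frac{\frac{1}{6} + 6 \cdot 5}{4} = - \frac{\frac{1}{6} + 30}{4} = \left(- \frac{1}{4}\right) \frac{181}{6} = - \frac{181}{24} \approx -7.5417$)
$Y^{2} = \left(- \frac{181}{24}\right)^{2} = \frac{32761}{576}$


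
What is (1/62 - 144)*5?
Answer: -44635/62 ≈ -719.92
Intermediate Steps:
(1/62 - 144)*5 = -8927/62*5 = -44635/62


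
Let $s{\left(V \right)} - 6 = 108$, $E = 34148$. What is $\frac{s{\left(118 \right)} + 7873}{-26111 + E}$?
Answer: $\frac{7987}{8037} \approx 0.99378$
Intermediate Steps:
$s{\left(V \right)} = 114$ ($s{\left(V \right)} = 6 + 108 = 114$)
$\frac{s{\left(118 \right)} + 7873}{-26111 + E} = \frac{114 + 7873}{-26111 + 34148} = \frac{7987}{8037}$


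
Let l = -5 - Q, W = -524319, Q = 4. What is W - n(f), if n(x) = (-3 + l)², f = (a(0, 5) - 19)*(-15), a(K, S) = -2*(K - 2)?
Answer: -524463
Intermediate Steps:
a(K, S) = 4 - 2*K (a(K, S) = -2*(-2 + K) = 4 - 2*K)
f = 225 (f = ((4 - 2*0) - 19)*(-15) = ((4 + 0) - 19)*(-15) = (4 - 19)*(-15) = -15*(-15) = 225)
l = -9 (l = -5 - 1*4 = -5 - 4 = -9)
n(x) = 144 (n(x) = (-3 - 9)² = (-12)² = 144)
W - n(f) = -524319 - 1*144 = -524319 - 144 = -524463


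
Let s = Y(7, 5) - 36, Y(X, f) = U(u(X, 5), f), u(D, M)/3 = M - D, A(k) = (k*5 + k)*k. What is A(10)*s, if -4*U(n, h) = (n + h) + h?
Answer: -22200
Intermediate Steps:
A(k) = 6*k² (A(k) = (5*k + k)*k = (6*k)*k = 6*k²)
u(D, M) = -3*D + 3*M (u(D, M) = 3*(M - D) = -3*D + 3*M)
U(n, h) = -h/2 - n/4 (U(n, h) = -((n + h) + h)/4 = -((h + n) + h)/4 = -(n + 2*h)/4 = -h/2 - n/4)
Y(X, f) = -15/4 - f/2 + 3*X/4 (Y(X, f) = -f/2 - (-3*X + 3*5)/4 = -f/2 - (-3*X + 15)/4 = -f/2 - (15 - 3*X)/4 = -f/2 + (-15/4 + 3*X/4) = -15/4 - f/2 + 3*X/4)
s = -37 (s = (-15/4 - ½*5 + (¾)*7) - 36 = (-15/4 - 5/2 + 21/4) - 36 = -1 - 36 = -37)
A(10)*s = (6*10²)*(-37) = (6*100)*(-37) = 600*(-37) = -22200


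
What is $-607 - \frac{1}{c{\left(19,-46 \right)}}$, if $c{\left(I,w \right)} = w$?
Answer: $- \frac{27921}{46} \approx -606.98$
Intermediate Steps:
$-607 - \frac{1}{c{\left(19,-46 \right)}} = -607 - \frac{1}{-46} = -607 - - \frac{1}{46} = -607 + \frac{1}{46} = - \frac{27921}{46}$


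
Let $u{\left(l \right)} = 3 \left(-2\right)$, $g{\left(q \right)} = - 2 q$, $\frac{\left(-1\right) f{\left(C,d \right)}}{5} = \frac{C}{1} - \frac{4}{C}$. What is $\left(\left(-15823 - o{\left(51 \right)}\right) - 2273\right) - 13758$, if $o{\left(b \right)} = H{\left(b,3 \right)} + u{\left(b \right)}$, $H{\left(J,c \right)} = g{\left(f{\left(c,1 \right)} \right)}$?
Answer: $- \frac{95594}{3} \approx -31865.0$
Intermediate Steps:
$f{\left(C,d \right)} = - 5 C + \frac{20}{C}$ ($f{\left(C,d \right)} = - 5 \left(\frac{C}{1} - \frac{4}{C}\right) = - 5 \left(C 1 - \frac{4}{C}\right) = - 5 \left(C - \frac{4}{C}\right) = - 5 C + \frac{20}{C}$)
$H{\left(J,c \right)} = - \frac{40}{c} + 10 c$ ($H{\left(J,c \right)} = - 2 \left(- 5 c + \frac{20}{c}\right) = - \frac{40}{c} + 10 c$)
$u{\left(l \right)} = -6$
$o{\left(b \right)} = \frac{32}{3}$ ($o{\left(b \right)} = \left(- \frac{40}{3} + 10 \cdot 3\right) - 6 = \left(\left(-40\right) \frac{1}{3} + 30\right) - 6 = \left(- \frac{40}{3} + 30\right) - 6 = \frac{50}{3} - 6 = \frac{32}{3}$)
$\left(\left(-15823 - o{\left(51 \right)}\right) - 2273\right) - 13758 = \left(\left(-15823 - \frac{32}{3}\right) - 2273\right) - 13758 = \left(- \frac{47501}{3} - 2273\right) - 13758 = - \frac{54320}{3} - 13758 = - \frac{95594}{3}$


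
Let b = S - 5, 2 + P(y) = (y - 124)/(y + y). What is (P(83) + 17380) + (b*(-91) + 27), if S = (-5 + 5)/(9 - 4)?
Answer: 2964719/166 ≈ 17860.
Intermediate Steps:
P(y) = -2 + (-124 + y)/(2*y) (P(y) = -2 + (y - 124)/(y + y) = -2 + (-124 + y)/((2*y)) = -2 + (-124 + y)*(1/(2*y)) = -2 + (-124 + y)/(2*y))
S = 0 (S = 0/5 = 0*(1/5) = 0)
b = -5 (b = 0 - 5 = -5)
(P(83) + 17380) + (b*(-91) + 27) = ((-3/2 - 62/83) + 17380) + (-5*(-91) + 27) = ((-3/2 - 62*1/83) + 17380) + (455 + 27) = ((-3/2 - 62/83) + 17380) + 482 = (-373/166 + 17380) + 482 = 2884707/166 + 482 = 2964719/166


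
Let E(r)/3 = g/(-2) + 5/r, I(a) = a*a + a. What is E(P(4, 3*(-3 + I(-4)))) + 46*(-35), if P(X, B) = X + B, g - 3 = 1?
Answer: -50081/31 ≈ -1615.5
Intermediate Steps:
g = 4 (g = 3 + 1 = 4)
I(a) = a + a² (I(a) = a² + a = a + a²)
P(X, B) = B + X
E(r) = -6 + 15/r (E(r) = 3*(4/(-2) + 5/r) = 3*(4*(-½) + 5/r) = 3*(-2 + 5/r) = -6 + 15/r)
E(P(4, 3*(-3 + I(-4)))) + 46*(-35) = (-6 + 15/(3*(-3 - 4*(1 - 4)) + 4)) + 46*(-35) = (-6 + 15/(3*(-3 - 4*(-3)) + 4)) - 1610 = (-6 + 15/(3*(-3 + 12) + 4)) - 1610 = (-6 + 15/(3*9 + 4)) - 1610 = (-6 + 15/(27 + 4)) - 1610 = (-6 + 15/31) - 1610 = -171/31 - 1610 = -50081/31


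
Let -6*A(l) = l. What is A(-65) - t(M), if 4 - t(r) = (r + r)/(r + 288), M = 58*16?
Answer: 953/114 ≈ 8.3596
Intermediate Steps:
A(l) = -l/6
M = 928
t(r) = 4 - 2*r/(288 + r) (t(r) = 4 - (r + r)/(r + 288) = 4 - 2*r/(288 + r))
A(-65) - t(M) = -⅙*(-65) - 2*(576 + 928)/(288 + 928) = 65/6 - 2*1504/1216 = 65/6 - 1*47/19 = 65/6 - 47/19 = 953/114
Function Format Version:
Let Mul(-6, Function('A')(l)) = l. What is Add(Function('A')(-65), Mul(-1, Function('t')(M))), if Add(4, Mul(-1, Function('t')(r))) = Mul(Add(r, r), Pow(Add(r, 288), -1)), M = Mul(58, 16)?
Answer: Rational(953, 114) ≈ 8.3596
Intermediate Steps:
Function('A')(l) = Mul(Rational(-1, 6), l)
M = 928
Function('t')(r) = Add(4, Mul(-2, r, Pow(Add(288, r), -1))) (Function('t')(r) = Add(4, Mul(-1, Mul(Add(r, r), Pow(Add(r, 288), -1)))) = Add(4, Mul(-1, Mul(Mul(2, r), Pow(Add(288, r), -1)))) = Add(4, Mul(-1, Mul(2, r, Pow(Add(288, r), -1)))) = Add(4, Mul(-2, r, Pow(Add(288, r), -1))))
Add(Function('A')(-65), Mul(-1, Function('t')(M))) = Add(Mul(Rational(-1, 6), -65), Mul(-1, Mul(2, Pow(Add(288, 928), -1), Add(576, 928)))) = Add(Rational(65, 6), Mul(-1, Mul(2, Pow(1216, -1), 1504))) = Add(Rational(65, 6), Mul(-1, Mul(2, Rational(1, 1216), 1504))) = Add(Rational(65, 6), Mul(-1, Rational(47, 19))) = Add(Rational(65, 6), Rational(-47, 19)) = Rational(953, 114)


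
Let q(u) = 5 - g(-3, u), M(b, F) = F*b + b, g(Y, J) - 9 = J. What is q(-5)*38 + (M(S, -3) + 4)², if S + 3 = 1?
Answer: 102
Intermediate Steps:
g(Y, J) = 9 + J
S = -2 (S = -3 + 1 = -2)
M(b, F) = b + F*b
q(u) = -4 - u (q(u) = 5 - (9 + u) = 5 + (-9 - u) = -4 - u)
q(-5)*38 + (M(S, -3) + 4)² = (-4 - 1*(-5))*38 + (-2*(1 - 3) + 4)² = (-4 + 5)*38 + (-2*(-2) + 4)² = 1*38 + (4 + 4)² = 38 + 8² = 38 + 64 = 102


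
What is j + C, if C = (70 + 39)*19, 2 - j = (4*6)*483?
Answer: -9519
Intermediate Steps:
j = -11590 (j = 2 - 4*6*483 = 2 - 24*483 = 2 - 1*11592 = 2 - 11592 = -11590)
C = 2071 (C = 109*19 = 2071)
j + C = -11590 + 2071 = -9519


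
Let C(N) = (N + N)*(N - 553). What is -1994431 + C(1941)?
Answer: 3393785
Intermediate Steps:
C(N) = 2*N*(-553 + N) (C(N) = (2*N)*(-553 + N) = 2*N*(-553 + N))
-1994431 + C(1941) = -1994431 + 2*1941*(-553 + 1941) = -1994431 + 2*1941*1388 = -1994431 + 5388216 = 3393785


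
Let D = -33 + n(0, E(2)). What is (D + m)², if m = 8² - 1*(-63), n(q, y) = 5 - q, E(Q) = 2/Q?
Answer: 9801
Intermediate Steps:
m = 127 (m = 64 + 63 = 127)
D = -28 (D = -33 + (5 - 1*0) = -33 + (5 + 0) = -33 + 5 = -28)
(D + m)² = (-28 + 127)² = 99² = 9801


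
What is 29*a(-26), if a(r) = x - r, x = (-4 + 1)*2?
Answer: 580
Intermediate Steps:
x = -6 (x = -3*2 = -6)
a(r) = -6 - r
29*a(-26) = 29*(-6 - 1*(-26)) = 29*(-6 + 26) = 29*20 = 580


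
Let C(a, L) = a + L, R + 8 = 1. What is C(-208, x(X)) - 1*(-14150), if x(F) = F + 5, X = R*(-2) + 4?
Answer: 13965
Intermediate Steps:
R = -7 (R = -8 + 1 = -7)
X = 18 (X = -7*(-2) + 4 = 14 + 4 = 18)
x(F) = 5 + F
C(a, L) = L + a
C(-208, x(X)) - 1*(-14150) = ((5 + 18) - 208) - 1*(-14150) = (23 - 208) + 14150 = -185 + 14150 = 13965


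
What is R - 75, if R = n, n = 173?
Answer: 98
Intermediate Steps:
R = 173
R - 75 = 173 - 75 = 98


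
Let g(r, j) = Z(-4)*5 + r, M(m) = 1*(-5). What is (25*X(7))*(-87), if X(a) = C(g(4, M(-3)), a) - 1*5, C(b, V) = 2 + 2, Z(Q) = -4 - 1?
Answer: 2175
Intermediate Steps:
M(m) = -5
Z(Q) = -5
g(r, j) = -25 + r (g(r, j) = -5*5 + r = -25 + r)
C(b, V) = 4
X(a) = -1 (X(a) = 4 - 1*5 = 4 - 5 = -1)
(25*X(7))*(-87) = (25*(-1))*(-87) = -25*(-87) = 2175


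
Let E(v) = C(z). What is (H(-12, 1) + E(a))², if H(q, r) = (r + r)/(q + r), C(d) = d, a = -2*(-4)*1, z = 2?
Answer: 400/121 ≈ 3.3058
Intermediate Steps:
a = 8 (a = 8*1 = 8)
H(q, r) = 2*r/(q + r) (H(q, r) = (2*r)/(q + r) = 2*r/(q + r))
E(v) = 2
(H(-12, 1) + E(a))² = (2*1/(-12 + 1) + 2)² = (2*1/(-11) + 2)² = (2*1*(-1/11) + 2)² = (-2/11 + 2)² = (20/11)² = 400/121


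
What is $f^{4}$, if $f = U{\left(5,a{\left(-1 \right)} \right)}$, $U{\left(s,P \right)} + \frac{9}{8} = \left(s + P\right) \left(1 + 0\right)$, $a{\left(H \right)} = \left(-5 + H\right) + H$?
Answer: $\frac{390625}{4096} \approx 95.367$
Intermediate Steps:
$a{\left(H \right)} = -5 + 2 H$
$U{\left(s,P \right)} = - \frac{9}{8} + P + s$ ($U{\left(s,P \right)} = - \frac{9}{8} + \left(s + P\right) \left(1 + 0\right) = - \frac{9}{8} + \left(P + s\right) 1 = - \frac{9}{8} + \left(P + s\right) = - \frac{9}{8} + P + s$)
$f = - \frac{25}{8}$ ($f = - \frac{9}{8} + \left(-5 + 2 \left(-1\right)\right) + 5 = - \frac{9}{8} - 7 + 5 = - \frac{25}{8} \approx -3.125$)
$f^{4} = \left(- \frac{25}{8}\right)^{4} = \frac{390625}{4096}$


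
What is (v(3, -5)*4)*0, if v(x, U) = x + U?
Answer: 0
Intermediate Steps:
v(x, U) = U + x
(v(3, -5)*4)*0 = ((-5 + 3)*4)*0 = -2*4*0 = -8*0 = 0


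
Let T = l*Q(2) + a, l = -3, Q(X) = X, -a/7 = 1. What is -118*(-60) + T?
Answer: 7067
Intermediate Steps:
a = -7 (a = -7*1 = -7)
T = -13 (T = -3*2 - 7 = -6 - 7 = -13)
-118*(-60) + T = -118*(-60) - 13 = 7080 - 13 = 7067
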